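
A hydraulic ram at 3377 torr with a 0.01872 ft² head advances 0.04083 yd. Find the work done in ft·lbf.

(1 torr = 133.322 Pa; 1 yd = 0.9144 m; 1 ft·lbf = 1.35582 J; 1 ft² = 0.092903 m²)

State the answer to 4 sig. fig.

3377 torr → 450228 Pa
0.01872 ft² → 0.00173914 m²
F = P × A = 450228 × 0.00173914 = 783.01 N
0.04083 yd → 0.037335 m
W = F × d = 783.01 × 0.037335 = 29.2337 J
In ft·lbf: 29.2337 / 1.35582 = 21.5616 ft·lbf

21.56 ft·lbf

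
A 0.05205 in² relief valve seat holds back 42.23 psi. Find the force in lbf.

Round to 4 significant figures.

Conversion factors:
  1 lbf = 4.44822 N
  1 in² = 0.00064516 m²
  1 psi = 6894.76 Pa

42.23 psi × 6894.76 = 291166 Pa
0.05205 in² × 0.00064516 = 3.35806×10⁻⁵ m²
F = P × A = 291166 Pa × 3.35806×10⁻⁵ m² = 9.77753 N
9.77753 N ÷ (4.44822 N/lbf) = 2.19808 lbf

2.198 lbf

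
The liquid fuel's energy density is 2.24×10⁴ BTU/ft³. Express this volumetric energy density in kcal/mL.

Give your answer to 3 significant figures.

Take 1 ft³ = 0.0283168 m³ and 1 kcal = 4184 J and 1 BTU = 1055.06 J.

0.199 kcal/mL

2.24×10⁴ BTU/ft³ × 1055.06 J/BTU ÷ 0.0283168 m³/ft³ = 8.34605×10⁸ J/m³
8.34605×10⁸ J/m³ ÷ 4184 J/kcal × 10⁻⁶ m³/mL = 0.199475 kcal/mL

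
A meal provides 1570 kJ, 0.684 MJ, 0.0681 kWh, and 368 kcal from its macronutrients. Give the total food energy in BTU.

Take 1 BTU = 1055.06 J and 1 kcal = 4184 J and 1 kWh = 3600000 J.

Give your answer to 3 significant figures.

3830 BTU

1570 kJ × 1000 = 1.57×10⁶ J
0.684 MJ × 1000000 = 684000 J
0.0681 kWh × 3600000 = 245160 J
368 kcal × 4184 = 1.53971×10⁶ J
Total: 1.57×10⁶ + 684000 + 245160 + 1.53971×10⁶ = 4.03887×10⁶ J
In BTU: 4.03887×10⁶ / 1055.06 = 3828.1 BTU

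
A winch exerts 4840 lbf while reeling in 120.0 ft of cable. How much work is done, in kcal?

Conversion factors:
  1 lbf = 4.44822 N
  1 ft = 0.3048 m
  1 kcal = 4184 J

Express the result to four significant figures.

4840 lbf × 4.44822 → 21529.4 N
120.0 ft × 0.3048 → 36.576 m
W = F × d = 21529.4 N × 36.576 m = 787459 J
787459 J ÷ (4184 J/kcal) = 188.207 kcal

188.2 kcal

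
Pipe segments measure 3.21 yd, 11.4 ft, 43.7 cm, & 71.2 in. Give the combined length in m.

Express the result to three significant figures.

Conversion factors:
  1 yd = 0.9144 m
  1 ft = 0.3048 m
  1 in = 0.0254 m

8.66 m

3.21 yd × 0.9144 = 2.93522 m
11.4 ft × 0.3048 = 3.47472 m
43.7 cm × 0.01 = 0.437 m
71.2 in × 0.0254 = 1.80848 m
Total: 2.93522 + 3.47472 + 0.437 + 1.80848 = 8.65542 m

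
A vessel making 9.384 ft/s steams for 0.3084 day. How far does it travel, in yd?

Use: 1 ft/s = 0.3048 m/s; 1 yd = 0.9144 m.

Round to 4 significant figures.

9.384 ft/s × 0.3048 = 2.86024 m/s
0.3084 day × 86400 = 26645.8 s
d = v × t = 2.86024 m/s × 26645.8 s = 76213.4 m
76213.4 m ÷ (0.9144 m/yd) = 83348 yd

8.335×10⁴ yd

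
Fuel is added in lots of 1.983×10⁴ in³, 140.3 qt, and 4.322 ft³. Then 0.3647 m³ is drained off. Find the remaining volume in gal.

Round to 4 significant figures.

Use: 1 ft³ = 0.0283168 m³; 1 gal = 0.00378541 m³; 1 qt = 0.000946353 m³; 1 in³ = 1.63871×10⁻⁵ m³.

56.91 gal

1.983×10⁴ in³ × 1.63871×10⁻⁵ = 0.324956 m³
140.3 qt × 0.000946353 = 0.132773 m³
4.322 ft³ × 0.0283168 = 0.122385 m³
0.3647 m³ (already m³)
Result: 0.324956 + 0.132773 + 0.122385 − 0.3647 = 0.215414 m³
In gal: 0.215414 / 0.00378541 = 56.9064 gal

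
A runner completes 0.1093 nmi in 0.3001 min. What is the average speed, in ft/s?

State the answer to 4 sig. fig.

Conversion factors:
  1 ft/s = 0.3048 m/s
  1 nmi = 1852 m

0.1093 nmi × 1852 = 202.424 m
0.3001 min × 60 = 18.006 s
v = d / t = 202.424 m / 18.006 s = 11.242 m/s
11.242 m/s ÷ (0.3048 m/s/ft/s) = 36.8832 ft/s

36.88 ft/s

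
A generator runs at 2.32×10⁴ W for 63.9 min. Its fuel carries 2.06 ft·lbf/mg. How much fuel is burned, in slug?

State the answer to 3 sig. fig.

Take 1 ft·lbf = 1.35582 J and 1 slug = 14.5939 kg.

2.18 slug

63.9 min → 3834 s
E = P × t = 23200 × 3834 = 8.89488×10⁷ J
2.06 ft·lbf/mg → 2.79299×10⁶ J/kg
m = E / e_s = 8.89488×10⁷ / 2.79299×10⁶ = 31.8472 kg
In slug: 31.8472 / 14.5939 = 2.18223 slug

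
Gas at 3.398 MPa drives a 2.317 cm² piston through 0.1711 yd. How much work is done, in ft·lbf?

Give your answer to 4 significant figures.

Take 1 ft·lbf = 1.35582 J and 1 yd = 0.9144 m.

90.85 ft·lbf

3.398 MPa → 3.398×10⁶ Pa
2.317 cm² → 2.317×10⁻⁴ m²
F = P × A = 3.398×10⁶ × 2.317×10⁻⁴ = 787.317 N
0.1711 yd → 0.156454 m
W = F × d = 787.317 × 0.156454 = 123.179 J
In ft·lbf: 123.179 / 1.35582 = 90.852 ft·lbf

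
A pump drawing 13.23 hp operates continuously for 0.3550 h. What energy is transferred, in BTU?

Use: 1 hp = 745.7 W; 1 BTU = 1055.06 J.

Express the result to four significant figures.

13.23 hp × 745.7 = 9865.61 W
0.3550 h × 3600 = 1278 s
E = P × t = 9865.61 W × 1278 s = 1.26082×10⁷ J
1.26082×10⁷ J ÷ (1055.06 J/BTU) = 11950.2 BTU

1.195×10⁴ BTU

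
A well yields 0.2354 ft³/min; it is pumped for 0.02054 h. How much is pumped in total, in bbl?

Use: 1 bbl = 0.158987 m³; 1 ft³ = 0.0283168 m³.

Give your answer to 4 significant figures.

0.05167 bbl

0.2354 ft³/min → 1.11096×10⁻⁴ m³/s
0.02054 h → 73.944 s
V = Q × t = 1.11096×10⁻⁴ × 73.944 = 0.00821488 m³
In bbl: 0.00821488 / 0.158987 = 0.0516701 bbl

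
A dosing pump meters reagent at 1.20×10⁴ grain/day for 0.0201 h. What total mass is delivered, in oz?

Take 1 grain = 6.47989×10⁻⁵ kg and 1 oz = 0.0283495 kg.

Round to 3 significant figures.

0.0230 oz

1.20×10⁴ grain/day → 8.99985×10⁻⁶ kg/s
0.0201 h → 72.36 s
m = ṁ × t = 8.99985×10⁻⁶ × 72.36 = 6.51229×10⁻⁴ kg
In oz: 6.51229×10⁻⁴ / 0.0283495 = 0.0229714 oz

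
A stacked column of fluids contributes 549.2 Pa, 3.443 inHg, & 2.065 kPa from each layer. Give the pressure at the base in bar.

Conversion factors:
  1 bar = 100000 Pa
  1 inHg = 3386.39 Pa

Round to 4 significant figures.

549.2 Pa (already Pa)
3.443 inHg × 3386.39 = 11659.3 Pa
2.065 kPa × 1000 = 2065 Pa
Sum: 549.2 + 11659.3 + 2065 = 14273.5 Pa
In bar: 14273.5 / 100000 = 0.142735 bar

0.1427 bar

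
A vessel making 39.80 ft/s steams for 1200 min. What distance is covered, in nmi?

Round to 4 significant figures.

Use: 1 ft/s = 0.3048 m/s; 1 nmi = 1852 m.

471.6 nmi

39.80 ft/s × 0.3048 = 12.131 m/s
1200 min × 60 = 72000 s
d = v × t = 12.131 m/s × 72000 s = 873432 m
873432 m ÷ (1852 m/nmi) = 471.616 nmi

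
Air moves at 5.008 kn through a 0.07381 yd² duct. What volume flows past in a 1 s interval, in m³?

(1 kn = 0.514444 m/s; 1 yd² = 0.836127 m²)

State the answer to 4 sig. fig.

0.1590 m³

5.008 kn × 0.514444 = 2.57634 m/s
0.07381 yd² × 0.836127 = 0.0617145 m²
V = v × A × t = 2.57634 m/s × 0.0617145 m² × 1 s = 0.158998 m³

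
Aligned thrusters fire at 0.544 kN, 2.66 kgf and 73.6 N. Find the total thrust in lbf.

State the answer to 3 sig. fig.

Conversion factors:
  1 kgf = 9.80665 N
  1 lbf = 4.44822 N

145 lbf

0.544 kN × 1000 → 544 N
2.66 kgf × 9.80665 → 26.0857 N
73.6 N (already N)
Sum: 544 + 26.0857 + 73.6 = 643.686 N
In lbf: 643.686 / 4.44822 = 144.706 lbf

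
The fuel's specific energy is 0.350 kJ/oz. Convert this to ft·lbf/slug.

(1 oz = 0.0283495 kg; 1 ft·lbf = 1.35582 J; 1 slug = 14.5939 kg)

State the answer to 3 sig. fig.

0.350 kJ/oz × 1000 J/kJ ÷ 0.0283495 kg/oz = 12345.9 J/kg
12345.9 J/kg ÷ 1.35582 J/ft·lbf × 14.5939 kg/slug = 132890 ft·lbf/slug

1.33×10⁵ ft·lbf/slug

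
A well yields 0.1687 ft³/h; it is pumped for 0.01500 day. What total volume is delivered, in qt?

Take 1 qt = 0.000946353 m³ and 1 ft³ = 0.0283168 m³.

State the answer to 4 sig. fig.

0.1687 ft³/h → 1.32696×10⁻⁶ m³/s
0.01500 day → 1296 s
V = Q × t = 1.32696×10⁻⁶ × 1296 = 0.00171974 m³
In qt: 0.00171974 / 0.000946353 = 1.81723 qt

1.817 qt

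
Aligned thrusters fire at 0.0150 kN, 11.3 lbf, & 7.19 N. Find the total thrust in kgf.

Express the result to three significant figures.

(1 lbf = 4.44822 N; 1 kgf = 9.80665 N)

7.39 kgf

0.0150 kN × 1000 → 15 N
11.3 lbf × 4.44822 → 50.2649 N
7.19 N (already N)
Total: 15 + 50.2649 + 7.19 = 72.4549 N
In kgf: 72.4549 / 9.80665 = 7.38834 kgf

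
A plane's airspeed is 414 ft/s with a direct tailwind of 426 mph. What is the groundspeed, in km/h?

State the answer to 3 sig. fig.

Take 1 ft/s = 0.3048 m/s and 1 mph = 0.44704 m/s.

1140 km/h

414 ft/s × 0.3048 → 126.187 m/s
426 mph × 0.44704 → 190.439 m/s
Total: 126.187 + 190.439 = 316.626 m/s
In km/h: 316.626 / (1/3.6) = 1139.85 km/h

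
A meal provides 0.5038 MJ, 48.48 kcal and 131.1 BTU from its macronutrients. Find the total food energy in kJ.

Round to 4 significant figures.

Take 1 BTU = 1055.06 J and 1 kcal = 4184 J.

845.0 kJ

0.5038 MJ × 1000000 = 503800 J
48.48 kcal × 4184 = 202840 J
131.1 BTU × 1055.06 = 138318 J
Combined: 503800 + 202840 + 138318 = 844958 J
In kJ: 844958 / 1000 = 844.958 kJ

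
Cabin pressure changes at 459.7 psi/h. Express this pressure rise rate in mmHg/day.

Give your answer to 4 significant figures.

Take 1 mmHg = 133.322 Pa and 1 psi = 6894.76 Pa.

459.7 psi/h × 6894.76 Pa/psi ÷ 3600 s/h = 880.423 Pa/s
880.423 Pa/s ÷ 133.322 Pa/mmHg × 86400 s/day = 570563 mmHg/day

5.706×10⁵ mmHg/day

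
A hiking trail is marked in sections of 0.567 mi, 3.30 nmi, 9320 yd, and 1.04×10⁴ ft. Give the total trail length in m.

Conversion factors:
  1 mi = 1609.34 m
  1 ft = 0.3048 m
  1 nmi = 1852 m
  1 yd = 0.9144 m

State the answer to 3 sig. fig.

0.567 mi × 1609.34 → 912.496 m
3.30 nmi × 1852 → 6111.6 m
9320 yd × 0.9144 → 8522.21 m
1.04×10⁴ ft × 0.3048 → 3169.92 m
Sum: 912.496 + 6111.6 + 8522.21 + 3169.92 = 18716.2 m

1.87×10⁴ m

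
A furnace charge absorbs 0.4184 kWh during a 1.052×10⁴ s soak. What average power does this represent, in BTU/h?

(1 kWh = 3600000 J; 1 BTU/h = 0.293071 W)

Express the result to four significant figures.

488.5 BTU/h

0.4184 kWh × 3600000 = 1.50624×10⁶ J
P = E / t = 1.50624×10⁶ J / 10520 s = 143.179 W
143.179 W ÷ (0.293071 W/BTU/h) = 488.547 BTU/h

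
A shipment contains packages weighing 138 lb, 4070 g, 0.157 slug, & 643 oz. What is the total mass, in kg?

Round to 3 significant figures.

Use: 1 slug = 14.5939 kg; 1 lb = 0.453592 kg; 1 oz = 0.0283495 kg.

138 lb × 0.453592 = 62.5957 kg
4070 g × 0.001 = 4.07 kg
0.157 slug × 14.5939 = 2.29124 kg
643 oz × 0.0283495 = 18.2287 kg
Combined: 62.5957 + 4.07 + 2.29124 + 18.2287 = 87.1856 kg

87.2 kg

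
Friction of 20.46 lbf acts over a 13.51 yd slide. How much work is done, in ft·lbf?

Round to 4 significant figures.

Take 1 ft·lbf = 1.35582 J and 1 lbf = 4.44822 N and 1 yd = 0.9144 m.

829.2 ft·lbf

20.46 lbf × 4.44822 = 91.0106 N
13.51 yd × 0.9144 = 12.3535 m
W = F × d = 91.0106 N × 12.3535 m = 1124.3 J
1124.3 J ÷ (1.35582 J/ft·lbf) = 829.24 ft·lbf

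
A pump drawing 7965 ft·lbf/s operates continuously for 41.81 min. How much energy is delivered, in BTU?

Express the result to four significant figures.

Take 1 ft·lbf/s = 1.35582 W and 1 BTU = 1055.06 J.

2.568×10⁴ BTU

7965 ft·lbf/s × 1.35582 → 10799.1 W
41.81 min × 60 → 2508.6 s
E = P × t = 10799.1 W × 2508.6 s = 2.70906×10⁷ J
2.70906×10⁷ J ÷ (1055.06 J/BTU) = 25676.8 BTU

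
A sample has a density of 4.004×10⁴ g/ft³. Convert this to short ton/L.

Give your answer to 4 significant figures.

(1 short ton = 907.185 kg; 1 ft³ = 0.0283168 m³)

0.001559 short ton/L

4.004×10⁴ g/ft³ × 0.001 kg/g ÷ 0.0283168 m³/ft³ = 1414 kg/m³
1414 kg/m³ ÷ 907.185 kg/short ton × 0.001 m³/L = 0.00155867 short ton/L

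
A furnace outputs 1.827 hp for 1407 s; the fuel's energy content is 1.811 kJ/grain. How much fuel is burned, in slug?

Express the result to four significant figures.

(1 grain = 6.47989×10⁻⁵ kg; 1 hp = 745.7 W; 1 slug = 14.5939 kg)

0.004700 slug

1.827 hp → 1362.39 W
E = P × t = 1362.39 × 1407 = 1.91688×10⁶ J
1.811 kJ/grain → 2.7948×10⁷ J/kg
m = E / e_s = 1.91688×10⁶ / 2.7948×10⁷ = 0.0685874 kg
In slug: 0.0685874 / 14.5939 = 0.00469973 slug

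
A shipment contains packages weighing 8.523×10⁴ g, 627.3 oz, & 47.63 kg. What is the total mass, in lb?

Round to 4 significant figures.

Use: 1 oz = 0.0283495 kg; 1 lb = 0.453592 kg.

8.523×10⁴ g × 0.001 = 85.23 kg
627.3 oz × 0.0283495 = 17.7836 kg
47.63 kg (already kg)
Combined: 85.23 + 17.7836 + 47.63 = 150.644 kg
In lb: 150.644 / 0.453592 = 332.113 lb

332.1 lb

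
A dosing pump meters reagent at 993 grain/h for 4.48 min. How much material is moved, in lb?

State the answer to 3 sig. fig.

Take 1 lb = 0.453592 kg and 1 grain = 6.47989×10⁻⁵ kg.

993 grain/h → 1.78737×10⁻⁵ kg/s
4.48 min → 268.8 s
m = ṁ × t = 1.78737×10⁻⁵ × 268.8 = 0.00480445 kg
In lb: 0.00480445 / 0.453592 = 0.010592 lb

0.0106 lb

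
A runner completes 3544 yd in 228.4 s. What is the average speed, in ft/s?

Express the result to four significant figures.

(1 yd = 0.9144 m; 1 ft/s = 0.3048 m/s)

3544 yd × 0.9144 → 3240.63 m
v = d / t = 3240.63 m / 228.4 s = 14.1884 m/s
14.1884 m/s ÷ (0.3048 m/s/ft/s) = 46.5499 ft/s

46.55 ft/s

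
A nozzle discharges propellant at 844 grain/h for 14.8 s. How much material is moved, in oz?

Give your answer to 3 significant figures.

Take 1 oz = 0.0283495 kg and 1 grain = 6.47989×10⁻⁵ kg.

0.00793 oz

844 grain/h → 1.51917×10⁻⁵ kg/s
m = ṁ × t = 1.51917×10⁻⁵ × 14.8 = 2.24837×10⁻⁴ kg
In oz: 2.24837×10⁻⁴ / 0.0283495 = 0.0079309 oz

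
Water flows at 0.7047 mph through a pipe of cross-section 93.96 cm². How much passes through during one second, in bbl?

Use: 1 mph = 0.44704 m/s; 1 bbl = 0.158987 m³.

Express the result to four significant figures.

0.7047 mph × 0.44704 → 0.315029 m/s
93.96 cm² × 0.0001 → 0.009396 m²
V = v × A × t = 0.315029 m/s × 0.009396 m² × 1 s = 0.00296001 m³
0.00296001 m³ ÷ (0.158987 m³/bbl) = 0.0186179 bbl

0.01862 bbl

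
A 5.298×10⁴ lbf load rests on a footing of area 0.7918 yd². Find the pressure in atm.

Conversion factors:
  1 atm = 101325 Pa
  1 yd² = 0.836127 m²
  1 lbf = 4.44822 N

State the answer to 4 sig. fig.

3.513 atm

5.298×10⁴ lbf × 4.44822 = 235667 N
0.7918 yd² × 0.836127 = 0.662045 m²
P = F / A = 235667 N / 0.662045 m² = 355968 Pa
355968 Pa ÷ (101325 Pa/atm) = 3.51313 atm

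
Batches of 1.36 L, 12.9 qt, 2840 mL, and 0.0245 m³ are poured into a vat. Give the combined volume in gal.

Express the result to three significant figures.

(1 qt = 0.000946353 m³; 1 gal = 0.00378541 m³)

10.8 gal

1.36 L × 0.001 → 0.00136 m³
12.9 qt × 0.000946353 → 0.012208 m³
2840 mL × 10⁻⁶ → 0.00284 m³
0.0245 m³ (already m³)
Combined: 0.00136 + 0.012208 + 0.00284 + 0.0245 = 0.040908 m³
In gal: 0.040908 / 0.00378541 = 10.8068 gal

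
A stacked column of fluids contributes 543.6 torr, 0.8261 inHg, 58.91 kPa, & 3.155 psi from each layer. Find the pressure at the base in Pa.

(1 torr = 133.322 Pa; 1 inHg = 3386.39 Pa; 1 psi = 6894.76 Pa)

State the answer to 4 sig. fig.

543.6 torr × 133.322 = 72473.8 Pa
0.8261 inHg × 3386.39 = 2797.5 Pa
58.91 kPa × 1000 = 58910 Pa
3.155 psi × 6894.76 = 21753 Pa
Sum: 72473.8 + 2797.5 + 58910 + 21753 = 155934 Pa

1.559×10⁵ Pa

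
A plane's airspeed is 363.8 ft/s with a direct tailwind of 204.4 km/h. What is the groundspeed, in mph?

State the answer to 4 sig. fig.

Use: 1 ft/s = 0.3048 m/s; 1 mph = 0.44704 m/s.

375.1 mph

363.8 ft/s × 0.3048 → 110.886 m/s
204.4 km/h × (1/3.6) → 56.7778 m/s
Total: 110.886 + 56.7778 = 167.664 m/s
In mph: 167.664 / 0.44704 = 375.054 mph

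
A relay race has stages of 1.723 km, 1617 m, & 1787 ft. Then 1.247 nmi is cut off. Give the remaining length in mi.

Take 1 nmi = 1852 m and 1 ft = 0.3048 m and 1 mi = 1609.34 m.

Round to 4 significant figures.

0.9788 mi

1.723 km × 1000 = 1723 m
1617 m (already m)
1787 ft × 0.3048 = 544.678 m
1.247 nmi × 1852 = 2309.44 m
Net: 1723 + 1617 + 544.678 − 2309.44 = 1575.24 m
In mi: 1575.24 / 1609.34 = 0.978811 mi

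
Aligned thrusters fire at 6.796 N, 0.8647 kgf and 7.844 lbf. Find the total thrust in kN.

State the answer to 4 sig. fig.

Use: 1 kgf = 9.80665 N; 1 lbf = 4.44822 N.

6.796 N (already N)
0.8647 kgf × 9.80665 → 8.47981 N
7.844 lbf × 4.44822 → 34.8918 N
Combined: 6.796 + 8.47981 + 34.8918 = 50.1676 N
In kN: 50.1676 / 1000 = 0.0501676 kN

0.05017 kN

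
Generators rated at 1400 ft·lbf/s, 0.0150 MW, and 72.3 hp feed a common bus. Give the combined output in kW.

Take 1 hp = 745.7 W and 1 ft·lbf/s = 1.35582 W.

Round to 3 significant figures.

70.8 kW

1400 ft·lbf/s × 1.35582 → 1898.15 W
0.0150 MW × 1000000 → 15000 W
72.3 hp × 745.7 → 53914.1 W
Sum: 1898.15 + 15000 + 53914.1 = 70812.2 W
In kW: 70812.2 / 1000 = 70.8122 kW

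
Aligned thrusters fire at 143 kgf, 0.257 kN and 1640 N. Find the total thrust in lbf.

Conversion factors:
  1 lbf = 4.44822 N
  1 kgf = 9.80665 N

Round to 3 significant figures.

742 lbf

143 kgf × 9.80665 = 1402.35 N
0.257 kN × 1000 = 257 N
1640 N (already N)
Sum: 1402.35 + 257 + 1640 = 3299.35 N
In lbf: 3299.35 / 4.44822 = 741.724 lbf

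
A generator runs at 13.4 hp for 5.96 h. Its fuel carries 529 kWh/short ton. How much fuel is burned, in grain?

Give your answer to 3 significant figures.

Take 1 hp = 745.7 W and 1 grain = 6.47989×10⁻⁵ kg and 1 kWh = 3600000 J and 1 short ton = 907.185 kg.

13.4 hp → 9992.38 W
5.96 h → 21456 s
E = P × t = 9992.38 × 21456 = 2.14397×10⁸ J
529 kWh/short ton → 2.09924×10⁶ J/kg
m = E / e_s = 2.14397×10⁸ / 2.09924×10⁶ = 102.131 kg
In grain: 102.131 / 6.47989×10⁻⁵ = 1.57612×10⁶ grain

1.58×10⁶ grain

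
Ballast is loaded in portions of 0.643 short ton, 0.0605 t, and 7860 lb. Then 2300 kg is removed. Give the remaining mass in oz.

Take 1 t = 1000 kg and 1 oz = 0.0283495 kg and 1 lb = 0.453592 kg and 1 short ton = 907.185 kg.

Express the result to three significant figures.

6.73×10⁴ oz

0.643 short ton × 907.185 = 583.32 kg
0.0605 t × 1000 = 60.5 kg
7860 lb × 0.453592 = 3565.23 kg
2300 kg (already kg)
Result: 583.32 + 60.5 + 3565.23 − 2300 = 1909.05 kg
In oz: 1909.05 / 0.0283495 = 67339.8 oz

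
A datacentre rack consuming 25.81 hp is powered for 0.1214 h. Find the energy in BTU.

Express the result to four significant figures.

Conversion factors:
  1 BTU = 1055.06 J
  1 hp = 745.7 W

25.81 hp × 745.7 = 19246.5 W
0.1214 h × 3600 = 437.04 s
E = P × t = 19246.5 W × 437.04 s = 8.41149×10⁶ J
8.41149×10⁶ J ÷ (1055.06 J/BTU) = 7972.52 BTU

7973 BTU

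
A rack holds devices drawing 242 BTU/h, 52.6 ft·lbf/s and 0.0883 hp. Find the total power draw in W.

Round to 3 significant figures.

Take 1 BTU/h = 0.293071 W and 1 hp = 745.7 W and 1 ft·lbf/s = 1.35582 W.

242 BTU/h × 0.293071 = 70.9232 W
52.6 ft·lbf/s × 1.35582 = 71.3161 W
0.0883 hp × 745.7 = 65.8453 W
Sum: 70.9232 + 71.3161 + 65.8453 = 208.085 W

208 W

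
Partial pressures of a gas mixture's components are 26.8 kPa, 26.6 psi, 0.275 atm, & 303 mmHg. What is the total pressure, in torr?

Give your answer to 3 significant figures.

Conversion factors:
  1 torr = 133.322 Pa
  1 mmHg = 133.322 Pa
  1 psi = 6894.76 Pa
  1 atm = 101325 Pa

26.8 kPa × 1000 = 26800 Pa
26.6 psi × 6894.76 = 183401 Pa
0.275 atm × 101325 = 27864.4 Pa
303 mmHg × 133.322 = 40396.6 Pa
Sum: 26800 + 183401 + 27864.4 + 40396.6 = 278462 Pa
In torr: 278462 / 133.322 = 2088.64 torr

2090 torr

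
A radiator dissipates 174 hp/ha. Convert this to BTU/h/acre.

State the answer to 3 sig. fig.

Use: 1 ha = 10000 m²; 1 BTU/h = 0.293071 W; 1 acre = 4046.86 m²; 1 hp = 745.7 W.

1.79×10⁵ BTU/h/acre

174 hp/ha × 745.7 W/hp ÷ 10000 m²/ha = 12.9752 W/m²
12.9752 W/m² ÷ 0.293071 W/BTU/h × 4046.86 m²/acre = 179168 BTU/h/acre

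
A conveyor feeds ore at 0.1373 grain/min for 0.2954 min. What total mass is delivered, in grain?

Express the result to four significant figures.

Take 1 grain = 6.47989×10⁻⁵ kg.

0.1373 grain/min → 1.48281×10⁻⁷ kg/s
0.2954 min → 17.724 s
m = ṁ × t = 1.48281×10⁻⁷ × 17.724 = 2.62813×10⁻⁶ kg
In grain: 2.62813×10⁻⁶ / 6.47989×10⁻⁵ = 0.0405583 grain

0.04056 grain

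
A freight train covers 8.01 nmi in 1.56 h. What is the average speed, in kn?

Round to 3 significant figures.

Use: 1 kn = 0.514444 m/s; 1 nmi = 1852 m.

8.01 nmi × 1852 = 14834.5 m
1.56 h × 3600 = 5616 s
v = d / t = 14834.5 m / 5616 s = 2.64147 m/s
2.64147 m/s ÷ (0.514444 m/s/kn) = 5.13461 kn

5.13 kn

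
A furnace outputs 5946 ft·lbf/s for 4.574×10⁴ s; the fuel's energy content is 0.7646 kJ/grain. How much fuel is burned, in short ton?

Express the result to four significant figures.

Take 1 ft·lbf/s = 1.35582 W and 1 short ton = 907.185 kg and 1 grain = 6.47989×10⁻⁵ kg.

0.03445 short ton

5946 ft·lbf/s → 8061.71 W
E = P × t = 8061.71 × 45740 = 3.68743×10⁸ J
0.7646 kJ/grain → 1.17996×10⁷ J/kg
m = E / e_s = 3.68743×10⁸ / 1.17996×10⁷ = 31.2505 kg
In short ton: 31.2505 / 907.185 = 0.0344478 short ton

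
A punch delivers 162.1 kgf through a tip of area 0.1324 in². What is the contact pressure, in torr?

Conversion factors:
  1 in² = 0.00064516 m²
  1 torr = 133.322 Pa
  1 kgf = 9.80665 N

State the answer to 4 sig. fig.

162.1 kgf × 9.80665 → 1589.66 N
0.1324 in² × 0.00064516 → 8.54192×10⁻⁵ m²
P = F / A = 1589.66 N / 8.54192×10⁻⁵ m² = 1.86101×10⁷ Pa
1.86101×10⁷ Pa ÷ (133.322 Pa/torr) = 139588 torr

1.396×10⁵ torr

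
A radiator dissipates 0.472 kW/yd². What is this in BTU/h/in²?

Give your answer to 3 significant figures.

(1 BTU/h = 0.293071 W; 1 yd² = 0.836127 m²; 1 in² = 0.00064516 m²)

0.472 kW/yd² × 1000 W/kW ÷ 0.836127 m²/yd² = 564.508 W/m²
564.508 W/m² ÷ 0.293071 W/BTU/h × 0.00064516 m²/in² = 1.2427 BTU/h/in²

1.24 BTU/h/in²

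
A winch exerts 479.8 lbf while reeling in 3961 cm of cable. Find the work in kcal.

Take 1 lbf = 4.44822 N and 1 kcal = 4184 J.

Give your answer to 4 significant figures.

479.8 lbf × 4.44822 = 2134.26 N
3961 cm × 0.01 = 39.61 m
W = F × d = 2134.26 N × 39.61 m = 84538 J
84538 J ÷ (4184 J/kcal) = 20.2051 kcal

20.21 kcal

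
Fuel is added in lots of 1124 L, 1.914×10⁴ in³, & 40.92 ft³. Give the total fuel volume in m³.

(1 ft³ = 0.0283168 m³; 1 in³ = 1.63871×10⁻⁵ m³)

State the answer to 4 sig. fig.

2.596 m³

1124 L × 0.001 = 1.124 m³
1.914×10⁴ in³ × 1.63871×10⁻⁵ = 0.313649 m³
40.92 ft³ × 0.0283168 = 1.15872 m³
Combined: 1.124 + 0.313649 + 1.15872 = 2.59637 m³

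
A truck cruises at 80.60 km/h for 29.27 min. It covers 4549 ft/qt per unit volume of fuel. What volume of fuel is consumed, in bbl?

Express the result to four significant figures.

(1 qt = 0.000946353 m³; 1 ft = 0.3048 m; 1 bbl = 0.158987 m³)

80.60 km/h → 22.3889 m/s
29.27 min → 1756.2 s
d = v × t = 22.3889 × 1756.2 = 39319.4 m
4549 ft/qt → 1.46514×10⁶ m/m³
V = d / (distance per unit fuel) = 39319.4 / 1.46514×10⁶ = 0.0268366 m³
In bbl: 0.0268366 / 0.158987 = 0.168797 bbl

0.1688 bbl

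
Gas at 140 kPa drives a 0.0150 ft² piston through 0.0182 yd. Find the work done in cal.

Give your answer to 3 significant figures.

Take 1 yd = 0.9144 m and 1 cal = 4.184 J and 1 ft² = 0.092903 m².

140 kPa → 140000 Pa
0.0150 ft² → 0.00139354 m²
F = P × A = 140000 × 0.00139354 = 195.096 N
0.0182 yd → 0.0166421 m
W = F × d = 195.096 × 0.0166421 = 3.24681 J
In cal: 3.24681 / 4.184 = 0.776006 cal

0.776 cal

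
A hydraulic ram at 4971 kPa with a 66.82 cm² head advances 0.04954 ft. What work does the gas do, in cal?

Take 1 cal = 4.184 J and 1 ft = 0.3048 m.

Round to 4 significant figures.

119.9 cal

4971 kPa → 4.971×10⁶ Pa
66.82 cm² → 0.006682 m²
F = P × A = 4.971×10⁶ × 0.006682 = 33216.2 N
0.04954 ft → 0.0150998 m
W = F × d = 33216.2 × 0.0150998 = 501.558 J
In cal: 501.558 / 4.184 = 119.875 cal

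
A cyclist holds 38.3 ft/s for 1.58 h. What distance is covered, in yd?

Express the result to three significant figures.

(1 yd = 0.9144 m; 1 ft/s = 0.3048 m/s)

7.26×10⁴ yd

38.3 ft/s × 0.3048 = 11.6738 m/s
1.58 h × 3600 = 5688 s
d = v × t = 11.6738 m/s × 5688 s = 66400.6 m
66400.6 m ÷ (0.9144 m/yd) = 72616.6 yd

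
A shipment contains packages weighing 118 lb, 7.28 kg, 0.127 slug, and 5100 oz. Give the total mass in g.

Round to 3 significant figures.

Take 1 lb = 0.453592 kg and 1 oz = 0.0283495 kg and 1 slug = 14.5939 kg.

2.07×10⁵ g

118 lb × 0.453592 → 53.5239 kg
7.28 kg (already kg)
0.127 slug × 14.5939 → 1.85343 kg
5100 oz × 0.0283495 → 144.582 kg
Sum: 53.5239 + 7.28 + 1.85343 + 144.582 = 207.239 kg
In g: 207.239 / 0.001 = 207239 g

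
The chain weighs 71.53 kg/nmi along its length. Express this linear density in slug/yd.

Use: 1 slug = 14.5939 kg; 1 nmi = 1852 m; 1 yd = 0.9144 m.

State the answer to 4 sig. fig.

0.002420 slug/yd

71.53 kg/nmi ÷ 1852 m/nmi = 0.0386231 kg/m
0.0386231 kg/m ÷ 14.5939 kg/slug × 0.9144 m/yd = 0.00241998 slug/yd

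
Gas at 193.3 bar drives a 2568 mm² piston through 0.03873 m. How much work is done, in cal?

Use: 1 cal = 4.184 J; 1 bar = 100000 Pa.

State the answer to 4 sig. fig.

193.3 bar → 1.933×10⁷ Pa
2568 mm² → 0.002568 m²
F = P × A = 1.933×10⁷ × 0.002568 = 49639.4 N
W = F × d = 49639.4 × 0.03873 = 1922.53 J
In cal: 1922.53 / 4.184 = 459.496 cal

459.5 cal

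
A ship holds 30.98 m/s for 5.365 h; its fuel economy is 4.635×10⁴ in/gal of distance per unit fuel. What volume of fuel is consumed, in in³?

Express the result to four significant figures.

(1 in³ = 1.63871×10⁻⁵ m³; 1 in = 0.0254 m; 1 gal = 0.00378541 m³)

5.365 h → 19314 s
d = v × t = 30.98 × 19314 = 598348 m
4.635×10⁴ in/gal → 311007 m/m³
V = d / (distance per unit fuel) = 598348 / 311007 = 1.92391 m³
In in³: 1.92391 / 1.63871×10⁻⁵ = 117404 in³

1.174×10⁵ in³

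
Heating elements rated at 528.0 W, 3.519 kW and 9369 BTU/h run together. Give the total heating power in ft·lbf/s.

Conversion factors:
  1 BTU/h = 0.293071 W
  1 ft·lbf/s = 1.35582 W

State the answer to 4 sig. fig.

528.0 W (already W)
3.519 kW × 1000 = 3519 W
9369 BTU/h × 0.293071 = 2745.78 W
Total: 528 + 3519 + 2745.78 = 6792.78 W
In ft·lbf/s: 6792.78 / 1.35582 = 5010.09 ft·lbf/s

5010 ft·lbf/s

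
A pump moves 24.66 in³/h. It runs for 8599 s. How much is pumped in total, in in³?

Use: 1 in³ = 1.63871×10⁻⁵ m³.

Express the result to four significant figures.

24.66 in³/h → 1.12252×10⁻⁷ m³/s
V = Q × t = 1.12252×10⁻⁷ × 8599 = 9.65255×10⁻⁴ m³
In in³: 9.65255×10⁻⁴ / 1.63871×10⁻⁵ = 58.9033 in³

58.90 in³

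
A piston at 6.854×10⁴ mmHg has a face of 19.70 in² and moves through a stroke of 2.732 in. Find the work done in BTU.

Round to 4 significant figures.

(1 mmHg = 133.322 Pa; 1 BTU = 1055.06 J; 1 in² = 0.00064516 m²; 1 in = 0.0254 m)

7.639 BTU

6.854×10⁴ mmHg → 9.13789×10⁶ Pa
19.70 in² → 0.0127097 m²
F = P × A = 9.13789×10⁶ × 0.0127097 = 116140 N
2.732 in → 0.0693928 m
W = F × d = 116140 × 0.0693928 = 8059.28 J
In BTU: 8059.28 / 1055.06 = 7.63869 BTU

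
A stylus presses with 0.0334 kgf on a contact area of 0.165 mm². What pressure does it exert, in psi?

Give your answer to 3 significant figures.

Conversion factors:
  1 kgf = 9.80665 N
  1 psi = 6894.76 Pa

0.0334 kgf × 9.80665 = 0.327542 N
0.165 mm² × 10⁻⁶ = 1.65×10⁻⁷ m²
P = F / A = 0.327542 N / 1.65×10⁻⁷ m² = 1.9851×10⁶ Pa
1.9851×10⁶ Pa ÷ (6894.76 Pa/psi) = 287.914 psi

288 psi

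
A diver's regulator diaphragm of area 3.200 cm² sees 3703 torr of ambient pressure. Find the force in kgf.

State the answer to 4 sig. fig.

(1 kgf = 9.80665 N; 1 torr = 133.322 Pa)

16.11 kgf

3703 torr × 133.322 → 493691 Pa
3.200 cm² × 0.0001 → 3.2×10⁻⁴ m²
F = P × A = 493691 Pa × 3.2×10⁻⁴ m² = 157.981 N
157.981 N ÷ (9.80665 N/kgf) = 16.1096 kgf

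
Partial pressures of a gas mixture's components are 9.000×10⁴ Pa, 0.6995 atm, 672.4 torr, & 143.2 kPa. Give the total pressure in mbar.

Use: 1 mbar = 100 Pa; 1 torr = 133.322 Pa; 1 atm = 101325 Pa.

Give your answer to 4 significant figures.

9.000×10⁴ Pa (already Pa)
0.6995 atm × 101325 = 70876.8 Pa
672.4 torr × 133.322 = 89645.7 Pa
143.2 kPa × 1000 = 143200 Pa
Total: 90000 + 70876.8 + 89645.7 + 143200 = 393722 Pa
In mbar: 393722 / 100 = 3937.22 mbar

3937 mbar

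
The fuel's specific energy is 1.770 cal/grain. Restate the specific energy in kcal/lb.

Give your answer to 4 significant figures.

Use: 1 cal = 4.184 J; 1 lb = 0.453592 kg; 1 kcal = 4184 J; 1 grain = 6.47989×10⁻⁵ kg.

1.770 cal/grain × 4.184 J/cal ÷ 6.47989×10⁻⁵ kg/grain = 114287 J/kg
114287 J/kg ÷ 4184 J/kcal × 0.453592 kg/lb = 12.39 kcal/lb

12.39 kcal/lb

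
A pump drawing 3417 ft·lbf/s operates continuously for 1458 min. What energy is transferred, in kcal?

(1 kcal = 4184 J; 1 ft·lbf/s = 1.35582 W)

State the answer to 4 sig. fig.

9.686×10⁴ kcal

3417 ft·lbf/s × 1.35582 = 4632.84 W
1458 min × 60 = 87480 s
E = P × t = 4632.84 W × 87480 s = 4.05281×10⁸ J
4.05281×10⁸ J ÷ (4184 J/kcal) = 96864.5 kcal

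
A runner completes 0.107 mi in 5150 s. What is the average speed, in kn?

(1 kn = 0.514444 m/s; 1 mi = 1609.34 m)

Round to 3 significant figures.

0.107 mi × 1609.34 → 172.199 m
v = d / t = 172.199 m / 5150 s = 0.0334367 m/s
0.0334367 m/s ÷ (0.514444 m/s/kn) = 0.0649958 kn

0.0650 kn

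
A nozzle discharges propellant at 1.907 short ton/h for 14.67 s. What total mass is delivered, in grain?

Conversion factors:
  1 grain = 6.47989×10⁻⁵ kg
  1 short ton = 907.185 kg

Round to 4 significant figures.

1.907 short ton/h → 0.480556 kg/s
m = ṁ × t = 0.480556 × 14.67 = 7.04976 kg
In grain: 7.04976 / 6.47989×10⁻⁵ = 108794 grain

1.088×10⁵ grain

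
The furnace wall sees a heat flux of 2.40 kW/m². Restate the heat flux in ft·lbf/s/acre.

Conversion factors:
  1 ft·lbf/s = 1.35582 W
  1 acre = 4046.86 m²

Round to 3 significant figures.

2.40 kW/m² × 1000 W/kW = 2400 W/m²
2400 W/m² ÷ 1.35582 W/ft·lbf/s × 4046.86 m²/acre = 7.16353×10⁶ ft·lbf/s/acre

7.16×10⁶ ft·lbf/s/acre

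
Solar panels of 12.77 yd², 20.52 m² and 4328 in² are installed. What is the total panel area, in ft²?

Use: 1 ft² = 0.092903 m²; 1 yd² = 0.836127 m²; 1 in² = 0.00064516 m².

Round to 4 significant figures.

12.77 yd² × 0.836127 = 10.6773 m²
20.52 m² (already m²)
4328 in² × 0.00064516 = 2.79225 m²
Sum: 10.6773 + 20.52 + 2.79225 = 33.9896 m²
In ft²: 33.9896 / 0.092903 = 365.861 ft²

365.9 ft²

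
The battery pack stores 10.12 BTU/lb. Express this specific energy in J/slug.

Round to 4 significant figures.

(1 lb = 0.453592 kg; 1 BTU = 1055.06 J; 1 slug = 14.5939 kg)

3.435×10⁵ J/slug

10.12 BTU/lb × 1055.06 J/BTU ÷ 0.453592 kg/lb = 23539.2 J/kg
23539.2 J/kg × 14.5939 kg/slug = 343529 J/slug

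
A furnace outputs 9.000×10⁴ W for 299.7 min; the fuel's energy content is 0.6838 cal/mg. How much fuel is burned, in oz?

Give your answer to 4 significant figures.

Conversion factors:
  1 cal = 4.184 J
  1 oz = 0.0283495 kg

1.995×10⁴ oz

299.7 min → 17982 s
E = P × t = 90000 × 17982 = 1.61838×10⁹ J
0.6838 cal/mg → 2.86102×10⁶ J/kg
m = E / e_s = 1.61838×10⁹ / 2.86102×10⁶ = 565.665 kg
In oz: 565.665 / 0.0283495 = 19953.3 oz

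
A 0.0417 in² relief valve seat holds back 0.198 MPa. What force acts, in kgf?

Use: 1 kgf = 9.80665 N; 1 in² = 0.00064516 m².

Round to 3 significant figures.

0.198 MPa × 1000000 = 198000 Pa
0.0417 in² × 0.00064516 = 2.69032×10⁻⁵ m²
F = P × A = 198000 Pa × 2.69032×10⁻⁵ m² = 5.32683 N
5.32683 N ÷ (9.80665 N/kgf) = 0.543185 kgf

0.543 kgf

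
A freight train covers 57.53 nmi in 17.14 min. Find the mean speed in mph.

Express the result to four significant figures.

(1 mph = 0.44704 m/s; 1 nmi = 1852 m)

57.53 nmi × 1852 = 106546 m
17.14 min × 60 = 1028.4 s
v = d / t = 106546 m / 1028.4 s = 103.604 m/s
103.604 m/s ÷ (0.44704 m/s/mph) = 231.756 mph

231.8 mph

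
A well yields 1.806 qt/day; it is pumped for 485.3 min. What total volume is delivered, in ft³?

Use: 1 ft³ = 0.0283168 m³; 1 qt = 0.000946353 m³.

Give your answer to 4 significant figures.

0.02034 ft³

1.806 qt/day → 1.97814×10⁻⁸ m³/s
485.3 min → 29118 s
V = Q × t = 1.97814×10⁻⁸ × 29118 = 5.75995×10⁻⁴ m³
In ft³: 5.75995×10⁻⁴ / 0.0283168 = 0.0203411 ft³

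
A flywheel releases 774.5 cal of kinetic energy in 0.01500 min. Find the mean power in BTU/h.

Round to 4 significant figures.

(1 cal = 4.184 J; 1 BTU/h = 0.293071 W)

1.229×10⁴ BTU/h

774.5 cal × 4.184 → 3240.51 J
0.01500 min × 60 → 0.9 s
P = E / t = 3240.51 J / 0.9 s = 3600.57 W
3600.57 W ÷ (0.293071 W/BTU/h) = 12285.7 BTU/h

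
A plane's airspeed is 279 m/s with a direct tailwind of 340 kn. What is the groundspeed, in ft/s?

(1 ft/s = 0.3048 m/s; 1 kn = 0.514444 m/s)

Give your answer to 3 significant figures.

1490 ft/s

279 m/s (already m/s)
340 kn × 0.514444 → 174.911 m/s
Sum: 279 + 174.911 = 453.911 m/s
In ft/s: 453.911 / 0.3048 = 1489.21 ft/s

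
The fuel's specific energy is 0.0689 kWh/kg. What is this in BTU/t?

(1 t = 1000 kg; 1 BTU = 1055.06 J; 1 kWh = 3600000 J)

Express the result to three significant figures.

0.0689 kWh/kg × 3600000 J/kWh = 248040 J/kg
248040 J/kg ÷ 1055.06 J/BTU × 1000 kg/t = 235096 BTU/t

2.35×10⁵ BTU/t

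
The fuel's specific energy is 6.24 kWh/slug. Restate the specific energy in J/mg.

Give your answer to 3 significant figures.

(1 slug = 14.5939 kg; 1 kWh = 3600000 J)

6.24 kWh/slug × 3600000 J/kWh ÷ 14.5939 kg/slug = 1.53927×10⁶ J/kg
1.53927×10⁶ J/kg × 10⁻⁶ kg/mg = 1.53927 J/mg

1.54 J/mg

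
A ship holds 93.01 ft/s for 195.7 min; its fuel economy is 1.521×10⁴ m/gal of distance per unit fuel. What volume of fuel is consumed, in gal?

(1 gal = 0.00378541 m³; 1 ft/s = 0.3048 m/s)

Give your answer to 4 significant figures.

93.01 ft/s → 28.3494 m/s
195.7 min → 11742 s
d = v × t = 28.3494 × 11742 = 332879 m
1.521×10⁴ m/gal → 4.01806×10⁶ m/m³
V = d / (distance per unit fuel) = 332879 / 4.01806×10⁶ = 0.0828457 m³
In gal: 0.0828457 / 0.00378541 = 21.8855 gal

21.89 gal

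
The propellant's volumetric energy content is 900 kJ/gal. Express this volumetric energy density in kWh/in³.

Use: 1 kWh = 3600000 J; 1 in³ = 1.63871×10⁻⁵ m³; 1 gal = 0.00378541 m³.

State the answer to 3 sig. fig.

0.00108 kWh/in³

900 kJ/gal × 1000 J/kJ ÷ 0.00378541 m³/gal = 2.37755×10⁸ J/m³
2.37755×10⁸ J/m³ ÷ 3600000 J/kWh × 1.63871×10⁻⁵ m³/in³ = 0.00108225 kWh/in³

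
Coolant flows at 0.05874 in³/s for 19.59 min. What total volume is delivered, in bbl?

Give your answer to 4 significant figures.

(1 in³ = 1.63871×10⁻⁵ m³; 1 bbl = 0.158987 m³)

0.05874 in³/s → 9.62578×10⁻⁷ m³/s
19.59 min → 1175.4 s
V = Q × t = 9.62578×10⁻⁷ × 1175.4 = 0.00113141 m³
In bbl: 0.00113141 / 0.158987 = 0.00711637 bbl

0.007116 bbl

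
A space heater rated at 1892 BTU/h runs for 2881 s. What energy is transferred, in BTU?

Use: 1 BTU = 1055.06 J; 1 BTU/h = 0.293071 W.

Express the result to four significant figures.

1892 BTU/h × 0.293071 → 554.49 W
E = P × t = 554.49 W × 2881 s = 1.59749×10⁶ J
1.59749×10⁶ J ÷ (1055.06 J/BTU) = 1514.12 BTU

1514 BTU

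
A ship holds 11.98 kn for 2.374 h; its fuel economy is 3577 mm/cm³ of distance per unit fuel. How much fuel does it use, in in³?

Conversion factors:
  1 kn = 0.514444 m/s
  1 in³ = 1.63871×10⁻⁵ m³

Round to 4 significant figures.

11.98 kn → 6.16304 m/s
2.374 h → 8546.4 s
d = v × t = 6.16304 × 8546.4 = 52671.8 m
3577 mm/cm³ → 3.577×10⁶ m/m³
V = d / (distance per unit fuel) = 52671.8 / 3.577×10⁶ = 0.0147251 m³
In in³: 0.0147251 / 1.63871×10⁻⁵ = 898.579 in³

898.6 in³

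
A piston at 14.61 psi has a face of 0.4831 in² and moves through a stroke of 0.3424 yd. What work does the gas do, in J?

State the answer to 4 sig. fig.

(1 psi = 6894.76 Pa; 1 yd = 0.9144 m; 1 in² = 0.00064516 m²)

9.830 J

14.61 psi → 100732 Pa
0.4831 in² → 3.11677×10⁻⁴ m²
F = P × A = 100732 × 3.11677×10⁻⁴ = 31.3958 N
0.3424 yd → 0.313091 m
W = F × d = 31.3958 × 0.313091 = 9.82974 J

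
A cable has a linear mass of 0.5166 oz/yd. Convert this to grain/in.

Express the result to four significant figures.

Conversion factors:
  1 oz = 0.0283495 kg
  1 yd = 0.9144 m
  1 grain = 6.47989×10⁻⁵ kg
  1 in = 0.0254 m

0.5166 oz/yd × 0.0283495 kg/oz ÷ 0.9144 m/yd = 0.0160164 kg/m
0.0160164 kg/m ÷ 6.47989×10⁻⁵ kg/grain × 0.0254 m/in = 6.27814 grain/in

6.278 grain/in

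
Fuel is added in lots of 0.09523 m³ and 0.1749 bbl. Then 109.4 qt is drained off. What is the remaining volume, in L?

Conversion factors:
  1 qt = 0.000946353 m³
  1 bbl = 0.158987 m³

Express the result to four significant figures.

19.51 L

0.09523 m³ (already m³)
0.1749 bbl × 0.158987 → 0.0278068 m³
109.4 qt × 0.000946353 → 0.103531 m³
Sum: 0.09523 + 0.0278068 − 0.103531 = 0.0195058 m³
In L: 0.0195058 / 0.001 = 19.5058 L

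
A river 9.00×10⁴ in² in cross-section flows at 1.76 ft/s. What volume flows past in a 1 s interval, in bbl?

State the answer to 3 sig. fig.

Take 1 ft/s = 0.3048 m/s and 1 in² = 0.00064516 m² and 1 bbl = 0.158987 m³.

1.76 ft/s × 0.3048 = 0.536448 m/s
9.00×10⁴ in² × 0.00064516 = 58.0644 m²
V = v × A × t = 0.536448 m/s × 58.0644 m² × 1 s = 31.1485 m³
31.1485 m³ ÷ (0.158987 m³/bbl) = 195.919 bbl

196 bbl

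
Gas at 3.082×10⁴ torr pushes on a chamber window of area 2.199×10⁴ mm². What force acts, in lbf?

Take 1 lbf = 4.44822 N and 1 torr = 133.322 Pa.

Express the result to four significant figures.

2.031×10⁴ lbf

3.082×10⁴ torr × 133.322 = 4.10898×10⁶ Pa
2.199×10⁴ mm² × 10⁻⁶ = 0.02199 m²
F = P × A = 4.10898×10⁶ Pa × 0.02199 m² = 90356.5 N
90356.5 N ÷ (4.44822 N/lbf) = 20313 lbf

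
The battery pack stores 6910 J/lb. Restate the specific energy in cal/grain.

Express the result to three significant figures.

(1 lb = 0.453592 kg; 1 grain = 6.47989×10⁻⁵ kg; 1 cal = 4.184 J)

0.236 cal/grain

6910 J/lb ÷ 0.453592 kg/lb = 15234 J/kg
15234 J/kg ÷ 4.184 J/cal × 6.47989×10⁻⁵ kg/grain = 0.235934 cal/grain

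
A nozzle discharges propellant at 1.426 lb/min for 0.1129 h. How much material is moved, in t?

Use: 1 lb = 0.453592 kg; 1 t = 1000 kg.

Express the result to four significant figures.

0.004382 t

1.426 lb/min → 0.0107804 kg/s
0.1129 h → 406.44 s
m = ṁ × t = 0.0107804 × 406.44 = 4.38159 kg
In t: 4.38159 / 1000 = 0.00438159 t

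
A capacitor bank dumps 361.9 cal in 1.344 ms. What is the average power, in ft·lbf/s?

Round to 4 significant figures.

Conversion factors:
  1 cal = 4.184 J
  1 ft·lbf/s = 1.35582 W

8.310×10⁵ ft·lbf/s

361.9 cal × 4.184 = 1514.19 J
1.344 ms × 0.001 = 0.001344 s
P = E / t = 1514.19 J / 0.001344 s = 1.12663×10⁶ W
1.12663×10⁶ W ÷ (1.35582 W/ft·lbf/s) = 830958 ft·lbf/s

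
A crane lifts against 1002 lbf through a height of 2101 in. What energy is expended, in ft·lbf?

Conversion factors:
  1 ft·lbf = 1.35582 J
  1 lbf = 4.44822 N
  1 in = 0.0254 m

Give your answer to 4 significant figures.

1.754×10⁵ ft·lbf

1002 lbf × 4.44822 = 4457.12 N
2101 in × 0.0254 = 53.3654 m
W = F × d = 4457.12 N × 53.3654 m = 237856 J
237856 J ÷ (1.35582 J/ft·lbf) = 175433 ft·lbf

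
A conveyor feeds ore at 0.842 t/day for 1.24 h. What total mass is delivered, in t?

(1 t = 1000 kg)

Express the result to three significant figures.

0.842 t/day → 0.00974537 kg/s
1.24 h → 4464 s
m = ṁ × t = 0.00974537 × 4464 = 43.5033 kg
In t: 43.5033 / 1000 = 0.0435033 t

0.0435 t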